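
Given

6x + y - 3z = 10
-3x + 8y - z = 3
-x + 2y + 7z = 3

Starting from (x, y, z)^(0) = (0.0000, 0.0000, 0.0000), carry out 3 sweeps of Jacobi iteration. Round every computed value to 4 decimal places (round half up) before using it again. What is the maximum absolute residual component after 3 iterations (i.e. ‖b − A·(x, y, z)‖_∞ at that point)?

0.5898

Iteration 1:
  x = (10 - (1)·0.0000 - (-3)·0.0000) / (6) = 1.6667
  y = (3 - (-3)·0.0000 - (-1)·0.0000) / (8) = 0.3750
  z = (3 - (-1)·0.0000 - (2)·0.0000) / (7) = 0.4286
Iteration 2:
  x = (10 - (1)·0.3750 - (-3)·0.4286) / (6) = 1.8185
  y = (3 - (-3)·1.6667 - (-1)·0.4286) / (8) = 1.0536
  z = (3 - (-1)·1.6667 - (2)·0.3750) / (7) = 0.5595
Iteration 3:
  x = (10 - (1)·1.0536 - (-3)·0.5595) / (6) = 1.7708
  y = (3 - (-3)·1.8185 - (-1)·0.5595) / (8) = 1.1269
  z = (3 - (-1)·1.8185 - (2)·1.0536) / (7) = 0.3873
Residual b − A·x = (-0.5898, -0.3155, -0.1941); ∞-norm = 0.5898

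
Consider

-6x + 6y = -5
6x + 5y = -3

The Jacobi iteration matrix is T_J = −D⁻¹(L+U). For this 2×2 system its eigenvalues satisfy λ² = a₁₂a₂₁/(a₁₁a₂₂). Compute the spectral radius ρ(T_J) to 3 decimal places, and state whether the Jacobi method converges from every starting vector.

a₁₂a₂₁/(a₁₁a₂₂) = (6)·(6) / ((-6)·(5)) = -1.200000
ρ = √|-1.200000| = √1.200000 = 1.095
ρ > 1, so Jacobi diverges

1.095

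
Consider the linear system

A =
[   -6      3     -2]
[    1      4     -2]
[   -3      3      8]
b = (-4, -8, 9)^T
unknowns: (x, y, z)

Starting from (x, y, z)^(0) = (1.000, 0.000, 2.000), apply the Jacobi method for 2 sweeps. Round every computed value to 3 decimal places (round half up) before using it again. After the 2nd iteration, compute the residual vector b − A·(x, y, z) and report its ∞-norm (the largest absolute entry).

Iteration 1:
  x = (-4 - (3)·0.000 - (-2)·2.000) / (-6) = 0.000
  y = (-8 - (1)·1.000 - (-2)·2.000) / (4) = -1.250
  z = (9 - (-3)·1.000 - (3)·0.000) / (8) = 1.500
Iteration 2:
  x = (-4 - (3)·-1.250 - (-2)·1.500) / (-6) = -0.458
  y = (-8 - (1)·0.000 - (-2)·1.500) / (4) = -1.250
  z = (9 - (-3)·0.000 - (3)·-1.250) / (8) = 1.594
Residual b − A·x = (0.190, 0.646, -1.376); ∞-norm = 1.376

1.376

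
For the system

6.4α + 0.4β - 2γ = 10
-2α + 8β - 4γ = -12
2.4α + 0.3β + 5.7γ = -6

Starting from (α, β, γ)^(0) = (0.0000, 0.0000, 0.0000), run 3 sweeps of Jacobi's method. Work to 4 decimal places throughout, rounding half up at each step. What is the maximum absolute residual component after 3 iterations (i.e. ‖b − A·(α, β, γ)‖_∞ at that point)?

0.5182

Iteration 1:
  α = (10 - (0.4)·0.0000 - (-2)·0.0000) / (6.4) = 1.5625
  β = (-12 - (-2)·0.0000 - (-4)·0.0000) / (8) = -1.5000
  γ = (-6 - (2.4)·0.0000 - (0.3)·0.0000) / (5.7) = -1.0526
Iteration 2:
  α = (10 - (0.4)·-1.5000 - (-2)·-1.0526) / (6.4) = 1.3273
  β = (-12 - (-2)·1.5625 - (-4)·-1.0526) / (8) = -1.6357
  γ = (-6 - (2.4)·1.5625 - (0.3)·-1.5000) / (5.7) = -1.6316
Iteration 3:
  α = (10 - (0.4)·-1.6357 - (-2)·-1.6316) / (6.4) = 1.1549
  β = (-12 - (-2)·1.3273 - (-4)·-1.6316) / (8) = -1.9840
  γ = (-6 - (2.4)·1.3273 - (0.3)·-1.6357) / (5.7) = -1.5254
Residual b − A·x = (0.3514, 0.0802, 0.5182); ∞-norm = 0.5182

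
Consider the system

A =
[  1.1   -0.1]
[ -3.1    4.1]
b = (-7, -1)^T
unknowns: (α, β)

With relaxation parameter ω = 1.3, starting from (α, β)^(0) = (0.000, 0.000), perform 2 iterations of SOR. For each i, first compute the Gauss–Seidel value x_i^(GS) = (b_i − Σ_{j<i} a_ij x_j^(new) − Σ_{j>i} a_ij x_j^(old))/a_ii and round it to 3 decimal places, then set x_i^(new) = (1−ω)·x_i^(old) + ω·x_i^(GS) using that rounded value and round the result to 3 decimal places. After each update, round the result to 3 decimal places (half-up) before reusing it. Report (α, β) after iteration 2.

Iteration 1:
  α: GS value = (-7 - (-0.1)·0.000) / (1.1) = -6.364;  α ← (1−ω)·0.000 + ω·-6.364 = -8.273
  β: GS value = (-1 - (-3.1)·-8.273) / (4.1) = -6.499;  β ← (1−ω)·0.000 + ω·-6.499 = -8.449
Iteration 2:
  α: GS value = (-7 - (-0.1)·-8.449) / (1.1) = -7.132;  α ← (1−ω)·-8.273 + ω·-7.132 = -6.790
  β: GS value = (-1 - (-3.1)·-6.790) / (4.1) = -5.378;  β ← (1−ω)·-8.449 + ω·-5.378 = -4.457

(-6.790, -4.457)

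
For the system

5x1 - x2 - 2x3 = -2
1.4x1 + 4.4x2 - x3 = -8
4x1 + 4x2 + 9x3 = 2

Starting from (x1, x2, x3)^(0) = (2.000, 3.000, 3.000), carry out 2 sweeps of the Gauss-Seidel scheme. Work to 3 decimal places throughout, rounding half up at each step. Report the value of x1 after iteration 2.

-0.595

Iteration 1:
  x1 = (-2 - (-1)·3.000 - (-2)·3.000) / (5) = 1.400
  x2 = (-8 - (1.4)·1.400 - (-1)·3.000) / (4.4) = -1.582
  x3 = (2 - (4)·1.400 - (4)·-1.582) / (9) = 0.303
Iteration 2:
  x1 = (-2 - (-1)·-1.582 - (-2)·0.303) / (5) = -0.595
  x2 = (-8 - (1.4)·-0.595 - (-1)·0.303) / (4.4) = -1.560
  x3 = (2 - (4)·-0.595 - (4)·-1.560) / (9) = 1.180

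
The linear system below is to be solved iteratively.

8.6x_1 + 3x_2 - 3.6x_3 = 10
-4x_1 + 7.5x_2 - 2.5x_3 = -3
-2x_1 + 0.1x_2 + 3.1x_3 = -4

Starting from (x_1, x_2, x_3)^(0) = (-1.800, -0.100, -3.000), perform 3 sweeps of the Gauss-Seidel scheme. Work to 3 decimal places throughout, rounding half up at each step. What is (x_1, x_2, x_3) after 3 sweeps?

(1.009, -0.048, -0.638)

Iteration 1:
  x_1 = (10 - (3)·-0.100 - (-3.6)·-3.000) / (8.6) = -0.058
  x_2 = (-3 - (-4)·-0.058 - (-2.5)·-3.000) / (7.5) = -1.431
  x_3 = (-4 - (-2)·-0.058 - (0.1)·-1.431) / (3.1) = -1.282
Iteration 2:
  x_1 = (10 - (3)·-1.431 - (-3.6)·-1.282) / (8.6) = 1.125
  x_2 = (-3 - (-4)·1.125 - (-2.5)·-1.282) / (7.5) = -0.227
  x_3 = (-4 - (-2)·1.125 - (0.1)·-0.227) / (3.1) = -0.557
Iteration 3:
  x_1 = (10 - (3)·-0.227 - (-3.6)·-0.557) / (8.6) = 1.009
  x_2 = (-3 - (-4)·1.009 - (-2.5)·-0.557) / (7.5) = -0.048
  x_3 = (-4 - (-2)·1.009 - (0.1)·-0.048) / (3.1) = -0.638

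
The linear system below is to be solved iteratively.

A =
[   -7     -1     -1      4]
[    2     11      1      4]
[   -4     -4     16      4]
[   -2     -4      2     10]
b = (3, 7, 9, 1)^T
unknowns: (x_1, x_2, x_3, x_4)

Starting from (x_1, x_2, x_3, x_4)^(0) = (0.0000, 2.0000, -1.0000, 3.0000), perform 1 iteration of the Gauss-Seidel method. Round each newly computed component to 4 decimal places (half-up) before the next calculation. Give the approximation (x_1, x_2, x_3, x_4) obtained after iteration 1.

(1.1429, -0.5714, -0.0446, 0.1089)

Iteration 1:
  x_1 = (3 - (-1)·2.0000 - (-1)·-1.0000 - (4)·3.0000) / (-7) = 1.1429
  x_2 = (7 - (2)·1.1429 - (1)·-1.0000 - (4)·3.0000) / (11) = -0.5714
  x_3 = (9 - (-4)·1.1429 - (-4)·-0.5714 - (4)·3.0000) / (16) = -0.0446
  x_4 = (1 - (-2)·1.1429 - (-4)·-0.5714 - (2)·-0.0446) / (10) = 0.1089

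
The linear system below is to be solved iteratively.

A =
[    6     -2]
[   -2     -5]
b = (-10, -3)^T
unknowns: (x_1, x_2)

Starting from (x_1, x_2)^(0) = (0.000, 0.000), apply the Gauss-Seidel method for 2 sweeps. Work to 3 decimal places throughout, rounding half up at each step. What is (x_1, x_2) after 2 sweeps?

(-1.244, 1.098)

Iteration 1:
  x_1 = (-10 - (-2)·0.000) / (6) = -1.667
  x_2 = (-3 - (-2)·-1.667) / (-5) = 1.267
Iteration 2:
  x_1 = (-10 - (-2)·1.267) / (6) = -1.244
  x_2 = (-3 - (-2)·-1.244) / (-5) = 1.098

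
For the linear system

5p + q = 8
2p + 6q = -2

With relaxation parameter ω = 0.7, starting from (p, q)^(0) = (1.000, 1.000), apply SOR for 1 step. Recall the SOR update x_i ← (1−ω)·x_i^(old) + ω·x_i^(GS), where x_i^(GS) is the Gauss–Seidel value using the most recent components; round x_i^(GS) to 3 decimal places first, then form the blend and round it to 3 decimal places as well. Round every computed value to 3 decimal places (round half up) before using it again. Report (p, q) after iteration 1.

(1.280, -0.232)

Iteration 1:
  p: GS value = (8 - (1)·1.000) / (5) = 1.400;  p ← (1−ω)·1.000 + ω·1.400 = 1.280
  q: GS value = (-2 - (2)·1.280) / (6) = -0.760;  q ← (1−ω)·1.000 + ω·-0.760 = -0.232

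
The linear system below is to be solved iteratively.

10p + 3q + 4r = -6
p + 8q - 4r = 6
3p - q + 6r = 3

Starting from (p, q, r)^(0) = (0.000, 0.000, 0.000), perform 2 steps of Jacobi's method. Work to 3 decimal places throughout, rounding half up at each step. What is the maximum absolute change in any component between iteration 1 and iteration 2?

Iteration 1:
  p = (-6 - (3)·0.000 - (4)·0.000) / (10) = -0.600
  q = (6 - (1)·0.000 - (-4)·0.000) / (8) = 0.750
  r = (3 - (3)·0.000 - (-1)·0.000) / (6) = 0.500
Iteration 2:
  p = (-6 - (3)·0.750 - (4)·0.500) / (10) = -1.025
  q = (6 - (1)·-0.600 - (-4)·0.500) / (8) = 1.075
  r = (3 - (3)·-0.600 - (-1)·0.750) / (6) = 0.925
Change: (-0.425, 0.325, 0.425) → max |·| = 0.425

0.425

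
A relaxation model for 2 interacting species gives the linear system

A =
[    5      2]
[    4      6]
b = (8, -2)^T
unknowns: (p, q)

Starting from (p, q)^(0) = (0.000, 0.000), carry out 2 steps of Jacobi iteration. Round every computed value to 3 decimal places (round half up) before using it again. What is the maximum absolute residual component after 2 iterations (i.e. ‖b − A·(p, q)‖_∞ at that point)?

2.135

Iteration 1:
  p = (8 - (2)·0.000) / (5) = 1.600
  q = (-2 - (4)·0.000) / (6) = -0.333
Iteration 2:
  p = (8 - (2)·-0.333) / (5) = 1.733
  q = (-2 - (4)·1.600) / (6) = -1.400
Residual b − A·x = (2.135, -0.532); ∞-norm = 2.135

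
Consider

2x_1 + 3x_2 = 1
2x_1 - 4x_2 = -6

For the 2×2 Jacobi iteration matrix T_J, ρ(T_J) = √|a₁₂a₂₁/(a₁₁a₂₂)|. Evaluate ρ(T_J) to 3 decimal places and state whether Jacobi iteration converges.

0.866

a₁₂a₂₁/(a₁₁a₂₂) = (3)·(2) / ((2)·(-4)) = -0.750000
ρ = √|-0.750000| = √0.750000 = 0.866
ρ < 1, so Jacobi converges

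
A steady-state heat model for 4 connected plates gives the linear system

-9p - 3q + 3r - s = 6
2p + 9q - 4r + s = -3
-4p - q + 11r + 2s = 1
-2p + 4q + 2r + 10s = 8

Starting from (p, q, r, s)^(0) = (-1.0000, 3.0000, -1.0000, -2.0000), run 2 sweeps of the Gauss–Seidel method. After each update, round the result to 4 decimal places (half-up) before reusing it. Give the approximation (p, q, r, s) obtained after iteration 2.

(-0.7431, -0.3211, -0.3085, 0.8415)

Iteration 1:
  p = (6 - (-3)·3.0000 - (3)·-1.0000 - (-1)·-2.0000) / (-9) = -1.7778
  q = (-3 - (2)·-1.7778 - (-4)·-1.0000 - (1)·-2.0000) / (9) = -0.1605
  r = (1 - (-4)·-1.7778 - (-1)·-0.1605 - (2)·-2.0000) / (11) = -0.2065
  s = (8 - (-2)·-1.7778 - (4)·-0.1605 - (2)·-0.2065) / (10) = 0.5499
Iteration 2:
  p = (6 - (-3)·-0.1605 - (3)·-0.2065 - (-1)·0.5499) / (-9) = -0.7431
  q = (-3 - (2)·-0.7431 - (-4)·-0.2065 - (1)·0.5499) / (9) = -0.3211
  r = (1 - (-4)·-0.7431 - (-1)·-0.3211 - (2)·0.5499) / (11) = -0.3085
  s = (8 - (-2)·-0.7431 - (4)·-0.3211 - (2)·-0.3085) / (10) = 0.8415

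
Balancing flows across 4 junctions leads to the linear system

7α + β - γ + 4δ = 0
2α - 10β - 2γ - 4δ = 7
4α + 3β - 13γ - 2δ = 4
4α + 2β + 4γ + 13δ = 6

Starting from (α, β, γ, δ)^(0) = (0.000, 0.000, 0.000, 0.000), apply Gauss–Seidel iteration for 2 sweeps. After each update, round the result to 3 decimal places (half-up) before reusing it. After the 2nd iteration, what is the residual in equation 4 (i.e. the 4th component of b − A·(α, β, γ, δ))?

Iteration 1:
  α = (0 - (1)·0.000 - (-1)·0.000 - (4)·0.000) / (7) = 0.000
  β = (7 - (2)·0.000 - (-2)·0.000 - (-4)·0.000) / (-10) = -0.700
  γ = (4 - (4)·0.000 - (3)·-0.700 - (-2)·0.000) / (-13) = -0.469
  δ = (6 - (4)·0.000 - (2)·-0.700 - (4)·-0.469) / (13) = 0.714
Iteration 2:
  α = (0 - (1)·-0.700 - (-1)·-0.469 - (4)·0.714) / (7) = -0.375
  β = (7 - (2)·-0.375 - (-2)·-0.469 - (-4)·0.714) / (-10) = -0.967
  γ = (4 - (4)·-0.375 - (3)·-0.967 - (-2)·0.714) / (-13) = -0.756
  δ = (6 - (4)·-0.375 - (2)·-0.967 - (4)·-0.756) / (13) = 0.958
Residual b − A·x = (-0.996, 0.400, 0.489, 0.004)

0.004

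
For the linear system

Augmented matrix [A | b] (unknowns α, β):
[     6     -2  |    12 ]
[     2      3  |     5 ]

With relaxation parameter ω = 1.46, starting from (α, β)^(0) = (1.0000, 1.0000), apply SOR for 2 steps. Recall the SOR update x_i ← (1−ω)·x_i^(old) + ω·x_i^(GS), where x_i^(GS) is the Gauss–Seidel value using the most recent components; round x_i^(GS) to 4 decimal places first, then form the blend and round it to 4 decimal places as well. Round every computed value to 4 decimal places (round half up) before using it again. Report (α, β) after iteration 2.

Iteration 1:
  α: GS value = (12 - (-2)·1.0000) / (6) = 2.3333;  α ← (1−ω)·1.0000 + ω·2.3333 = 2.9466
  β: GS value = (5 - (2)·2.9466) / (3) = -0.2977;  β ← (1−ω)·1.0000 + ω·-0.2977 = -0.8946
Iteration 2:
  α: GS value = (12 - (-2)·-0.8946) / (6) = 1.7018;  α ← (1−ω)·2.9466 + ω·1.7018 = 1.1292
  β: GS value = (5 - (2)·1.1292) / (3) = 0.9139;  β ← (1−ω)·-0.8946 + ω·0.9139 = 1.7458

(1.1292, 1.7458)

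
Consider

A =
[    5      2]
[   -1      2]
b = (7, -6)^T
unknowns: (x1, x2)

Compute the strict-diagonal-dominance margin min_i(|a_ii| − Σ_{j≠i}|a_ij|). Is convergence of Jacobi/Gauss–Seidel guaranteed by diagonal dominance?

row 1: |5| − (2) = 3
row 2: |2| − (1) = 1
minimum over rows = 1 → strictly diagonally dominant (convergence guaranteed)

1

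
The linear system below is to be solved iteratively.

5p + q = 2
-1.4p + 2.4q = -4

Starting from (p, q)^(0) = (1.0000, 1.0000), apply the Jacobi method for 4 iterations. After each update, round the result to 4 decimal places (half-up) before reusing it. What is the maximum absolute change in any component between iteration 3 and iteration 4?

Iteration 1:
  p = (2 - (1)·1.0000) / (5) = 0.2000
  q = (-4 - (-1.4)·1.0000) / (2.4) = -1.0833
Iteration 2:
  p = (2 - (1)·-1.0833) / (5) = 0.6167
  q = (-4 - (-1.4)·0.2000) / (2.4) = -1.5500
Iteration 3:
  p = (2 - (1)·-1.5500) / (5) = 0.7100
  q = (-4 - (-1.4)·0.6167) / (2.4) = -1.3069
Iteration 4:
  p = (2 - (1)·-1.3069) / (5) = 0.6614
  q = (-4 - (-1.4)·0.7100) / (2.4) = -1.2525
Change: (-0.0486, 0.0544) → max |·| = 0.0544

0.0544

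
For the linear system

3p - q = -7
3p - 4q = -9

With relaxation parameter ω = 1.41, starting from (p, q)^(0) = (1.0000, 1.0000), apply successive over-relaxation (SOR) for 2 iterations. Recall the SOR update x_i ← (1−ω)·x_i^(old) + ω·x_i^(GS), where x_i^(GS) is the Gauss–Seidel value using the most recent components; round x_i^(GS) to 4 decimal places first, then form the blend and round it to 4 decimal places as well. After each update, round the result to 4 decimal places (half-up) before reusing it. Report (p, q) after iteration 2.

Iteration 1:
  p: GS value = (-7 - (-1)·1.0000) / (3) = -2.0000;  p ← (1−ω)·1.0000 + ω·-2.0000 = -3.2300
  q: GS value = (-9 - (3)·-3.2300) / (-4) = -0.1725;  q ← (1−ω)·1.0000 + ω·-0.1725 = -0.6532
Iteration 2:
  p: GS value = (-7 - (-1)·-0.6532) / (3) = -2.5511;  p ← (1−ω)·-3.2300 + ω·-2.5511 = -2.2728
  q: GS value = (-9 - (3)·-2.2728) / (-4) = 0.5454;  q ← (1−ω)·-0.6532 + ω·0.5454 = 1.0368

(-2.2728, 1.0368)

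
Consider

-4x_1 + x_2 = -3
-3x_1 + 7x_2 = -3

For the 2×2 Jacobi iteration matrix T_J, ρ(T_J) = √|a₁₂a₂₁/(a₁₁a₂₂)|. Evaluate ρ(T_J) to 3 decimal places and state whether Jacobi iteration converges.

0.327

a₁₂a₂₁/(a₁₁a₂₂) = (1)·(-3) / ((-4)·(7)) = 0.107143
ρ = √|0.107143| = √0.107143 = 0.327
ρ < 1, so Jacobi converges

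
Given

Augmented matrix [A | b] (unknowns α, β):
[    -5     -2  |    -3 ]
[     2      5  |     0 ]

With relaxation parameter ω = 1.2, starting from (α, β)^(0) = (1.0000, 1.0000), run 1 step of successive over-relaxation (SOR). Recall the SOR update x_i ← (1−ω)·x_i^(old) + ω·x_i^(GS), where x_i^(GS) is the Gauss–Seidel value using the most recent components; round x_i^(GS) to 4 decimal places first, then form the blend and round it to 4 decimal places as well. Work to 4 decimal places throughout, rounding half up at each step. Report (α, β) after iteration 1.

Iteration 1:
  α: GS value = (-3 - (-2)·1.0000) / (-5) = 0.2000;  α ← (1−ω)·1.0000 + ω·0.2000 = 0.0400
  β: GS value = (0 - (2)·0.0400) / (5) = -0.0160;  β ← (1−ω)·1.0000 + ω·-0.0160 = -0.2192

(0.0400, -0.2192)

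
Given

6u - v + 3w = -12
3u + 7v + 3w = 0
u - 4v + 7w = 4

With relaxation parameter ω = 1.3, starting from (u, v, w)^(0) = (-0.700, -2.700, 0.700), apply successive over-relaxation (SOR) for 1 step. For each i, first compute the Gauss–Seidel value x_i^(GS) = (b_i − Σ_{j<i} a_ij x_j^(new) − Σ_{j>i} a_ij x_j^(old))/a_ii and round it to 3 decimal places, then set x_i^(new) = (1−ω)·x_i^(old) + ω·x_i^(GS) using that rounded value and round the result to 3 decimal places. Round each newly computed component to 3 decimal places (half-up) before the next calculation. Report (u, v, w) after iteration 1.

(-3.430, 2.331, 2.901)

Iteration 1:
  u: GS value = (-12 - (-1)·-2.700 - (3)·0.700) / (6) = -2.800;  u ← (1−ω)·-0.700 + ω·-2.800 = -3.430
  v: GS value = (0 - (3)·-3.430 - (3)·0.700) / (7) = 1.170;  v ← (1−ω)·-2.700 + ω·1.170 = 2.331
  w: GS value = (4 - (1)·-3.430 - (-4)·2.331) / (7) = 2.393;  w ← (1−ω)·0.700 + ω·2.393 = 2.901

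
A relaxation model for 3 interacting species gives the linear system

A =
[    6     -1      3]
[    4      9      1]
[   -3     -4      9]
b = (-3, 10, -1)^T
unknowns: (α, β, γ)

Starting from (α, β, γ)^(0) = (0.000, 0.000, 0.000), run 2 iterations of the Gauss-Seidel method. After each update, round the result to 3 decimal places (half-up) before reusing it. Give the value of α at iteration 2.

Iteration 1:
  α = (-3 - (-1)·0.000 - (3)·0.000) / (6) = -0.500
  β = (10 - (4)·-0.500 - (1)·0.000) / (9) = 1.333
  γ = (-1 - (-3)·-0.500 - (-4)·1.333) / (9) = 0.315
Iteration 2:
  α = (-3 - (-1)·1.333 - (3)·0.315) / (6) = -0.435
  β = (10 - (4)·-0.435 - (1)·0.315) / (9) = 1.269
  γ = (-1 - (-3)·-0.435 - (-4)·1.269) / (9) = 0.308

-0.435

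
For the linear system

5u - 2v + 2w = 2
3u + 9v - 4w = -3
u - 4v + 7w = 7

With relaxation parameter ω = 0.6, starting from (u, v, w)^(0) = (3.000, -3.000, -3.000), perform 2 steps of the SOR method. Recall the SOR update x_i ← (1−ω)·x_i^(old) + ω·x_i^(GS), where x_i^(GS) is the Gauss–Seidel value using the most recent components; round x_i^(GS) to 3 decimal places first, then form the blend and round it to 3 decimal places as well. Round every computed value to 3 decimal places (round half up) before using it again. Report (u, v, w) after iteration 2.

(0.597, -1.735, -0.677)

Iteration 1:
  u: GS value = (2 - (-2)·-3.000 - (2)·-3.000) / (5) = 0.400;  u ← (1−ω)·3.000 + ω·0.400 = 1.440
  v: GS value = (-3 - (3)·1.440 - (-4)·-3.000) / (9) = -2.147;  v ← (1−ω)·-3.000 + ω·-2.147 = -2.488
  w: GS value = (7 - (1)·1.440 - (-4)·-2.488) / (7) = -0.627;  w ← (1−ω)·-3.000 + ω·-0.627 = -1.576
Iteration 2:
  u: GS value = (2 - (-2)·-2.488 - (2)·-1.576) / (5) = 0.035;  u ← (1−ω)·1.440 + ω·0.035 = 0.597
  v: GS value = (-3 - (3)·0.597 - (-4)·-1.576) / (9) = -1.233;  v ← (1−ω)·-2.488 + ω·-1.233 = -1.735
  w: GS value = (7 - (1)·0.597 - (-4)·-1.735) / (7) = -0.077;  w ← (1−ω)·-1.576 + ω·-0.077 = -0.677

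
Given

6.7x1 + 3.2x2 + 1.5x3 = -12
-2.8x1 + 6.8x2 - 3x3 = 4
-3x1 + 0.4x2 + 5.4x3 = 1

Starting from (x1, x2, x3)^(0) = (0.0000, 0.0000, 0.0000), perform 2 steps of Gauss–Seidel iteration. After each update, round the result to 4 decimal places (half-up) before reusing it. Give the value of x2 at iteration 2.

-0.3987

Iteration 1:
  x1 = (-12 - (3.2)·0.0000 - (1.5)·0.0000) / (6.7) = -1.7910
  x2 = (4 - (-2.8)·-1.7910 - (-3)·0.0000) / (6.8) = -0.1492
  x3 = (1 - (-3)·-1.7910 - (0.4)·-0.1492) / (5.4) = -0.7988
Iteration 2:
  x1 = (-12 - (3.2)·-0.1492 - (1.5)·-0.7988) / (6.7) = -1.5409
  x2 = (4 - (-2.8)·-1.5409 - (-3)·-0.7988) / (6.8) = -0.3987
  x3 = (1 - (-3)·-1.5409 - (0.4)·-0.3987) / (5.4) = -0.6413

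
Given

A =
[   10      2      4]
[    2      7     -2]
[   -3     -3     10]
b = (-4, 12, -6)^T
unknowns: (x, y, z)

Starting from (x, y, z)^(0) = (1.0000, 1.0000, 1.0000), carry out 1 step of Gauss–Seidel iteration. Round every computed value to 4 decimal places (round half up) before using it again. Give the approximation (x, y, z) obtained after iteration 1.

(-1.0000, 2.2857, -0.2143)

Iteration 1:
  x = (-4 - (2)·1.0000 - (4)·1.0000) / (10) = -1.0000
  y = (12 - (2)·-1.0000 - (-2)·1.0000) / (7) = 2.2857
  z = (-6 - (-3)·-1.0000 - (-3)·2.2857) / (10) = -0.2143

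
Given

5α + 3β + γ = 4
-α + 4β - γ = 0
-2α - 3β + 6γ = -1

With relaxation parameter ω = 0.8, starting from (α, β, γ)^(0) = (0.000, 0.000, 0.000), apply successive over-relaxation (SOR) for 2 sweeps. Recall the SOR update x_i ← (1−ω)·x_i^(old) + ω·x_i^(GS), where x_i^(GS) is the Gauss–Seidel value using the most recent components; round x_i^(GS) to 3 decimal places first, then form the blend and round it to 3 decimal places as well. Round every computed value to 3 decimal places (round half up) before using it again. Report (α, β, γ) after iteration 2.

(0.692, 0.182, 0.142)

Iteration 1:
  α: GS value = (4 - (3)·0.000 - (1)·0.000) / (5) = 0.800;  α ← (1−ω)·0.000 + ω·0.800 = 0.640
  β: GS value = (0 - (-1)·0.640 - (-1)·0.000) / (4) = 0.160;  β ← (1−ω)·0.000 + ω·0.160 = 0.128
  γ: GS value = (-1 - (-2)·0.640 - (-3)·0.128) / (6) = 0.111;  γ ← (1−ω)·0.000 + ω·0.111 = 0.089
Iteration 2:
  α: GS value = (4 - (3)·0.128 - (1)·0.089) / (5) = 0.705;  α ← (1−ω)·0.640 + ω·0.705 = 0.692
  β: GS value = (0 - (-1)·0.692 - (-1)·0.089) / (4) = 0.195;  β ← (1−ω)·0.128 + ω·0.195 = 0.182
  γ: GS value = (-1 - (-2)·0.692 - (-3)·0.182) / (6) = 0.155;  γ ← (1−ω)·0.089 + ω·0.155 = 0.142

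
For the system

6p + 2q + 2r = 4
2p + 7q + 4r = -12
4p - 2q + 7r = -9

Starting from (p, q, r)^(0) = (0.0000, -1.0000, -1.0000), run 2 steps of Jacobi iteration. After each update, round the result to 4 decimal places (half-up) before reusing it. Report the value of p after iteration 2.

1.5714

Iteration 1:
  p = (4 - (2)·-1.0000 - (2)·-1.0000) / (6) = 1.3333
  q = (-12 - (2)·0.0000 - (4)·-1.0000) / (7) = -1.1429
  r = (-9 - (4)·0.0000 - (-2)·-1.0000) / (7) = -1.5714
Iteration 2:
  p = (4 - (2)·-1.1429 - (2)·-1.5714) / (6) = 1.5714
  q = (-12 - (2)·1.3333 - (4)·-1.5714) / (7) = -1.1973
  r = (-9 - (4)·1.3333 - (-2)·-1.1429) / (7) = -2.3741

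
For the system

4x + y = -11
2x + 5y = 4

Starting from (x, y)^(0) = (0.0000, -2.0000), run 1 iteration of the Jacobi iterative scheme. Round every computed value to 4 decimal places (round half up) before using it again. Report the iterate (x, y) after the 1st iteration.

(-2.2500, 0.8000)

Iteration 1:
  x = (-11 - (1)·-2.0000) / (4) = -2.2500
  y = (4 - (2)·0.0000) / (5) = 0.8000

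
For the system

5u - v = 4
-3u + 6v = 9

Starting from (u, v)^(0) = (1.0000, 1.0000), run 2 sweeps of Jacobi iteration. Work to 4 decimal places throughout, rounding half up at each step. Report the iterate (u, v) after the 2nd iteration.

Iteration 1:
  u = (4 - (-1)·1.0000) / (5) = 1.0000
  v = (9 - (-3)·1.0000) / (6) = 2.0000
Iteration 2:
  u = (4 - (-1)·2.0000) / (5) = 1.2000
  v = (9 - (-3)·1.0000) / (6) = 2.0000

(1.2000, 2.0000)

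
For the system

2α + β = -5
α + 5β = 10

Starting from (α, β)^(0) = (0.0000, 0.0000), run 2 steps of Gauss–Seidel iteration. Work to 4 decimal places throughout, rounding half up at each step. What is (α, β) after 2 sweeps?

Iteration 1:
  α = (-5 - (1)·0.0000) / (2) = -2.5000
  β = (10 - (1)·-2.5000) / (5) = 2.5000
Iteration 2:
  α = (-5 - (1)·2.5000) / (2) = -3.7500
  β = (10 - (1)·-3.7500) / (5) = 2.7500

(-3.7500, 2.7500)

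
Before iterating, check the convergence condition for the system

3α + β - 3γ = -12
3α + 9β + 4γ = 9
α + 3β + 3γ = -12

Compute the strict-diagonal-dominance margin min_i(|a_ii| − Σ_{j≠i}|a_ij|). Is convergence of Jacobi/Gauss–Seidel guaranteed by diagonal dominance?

-1

row 1: |3| − (1+3) = -1
row 2: |9| − (3+4) = 2
row 3: |3| − (1+3) = -1
minimum over rows = -1 → not strictly diagonally dominant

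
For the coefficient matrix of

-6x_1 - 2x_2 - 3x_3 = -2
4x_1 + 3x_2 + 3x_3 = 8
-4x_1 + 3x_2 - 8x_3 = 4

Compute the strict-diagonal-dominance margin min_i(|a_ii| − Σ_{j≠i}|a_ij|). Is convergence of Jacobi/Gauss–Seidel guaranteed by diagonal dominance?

-4

row 1: |-6| − (2+3) = 1
row 2: |3| − (4+3) = -4
row 3: |-8| − (4+3) = 1
minimum over rows = -4 → not strictly diagonally dominant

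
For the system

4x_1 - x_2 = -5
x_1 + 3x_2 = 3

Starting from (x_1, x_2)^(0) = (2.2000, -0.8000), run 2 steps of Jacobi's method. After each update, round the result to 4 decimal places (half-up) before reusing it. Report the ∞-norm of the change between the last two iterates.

1.2166

Iteration 1:
  x_1 = (-5 - (-1)·-0.8000) / (4) = -1.4500
  x_2 = (3 - (1)·2.2000) / (3) = 0.2667
Iteration 2:
  x_1 = (-5 - (-1)·0.2667) / (4) = -1.1833
  x_2 = (3 - (1)·-1.4500) / (3) = 1.4833
Change: (0.2667, 1.2166) → max |·| = 1.2166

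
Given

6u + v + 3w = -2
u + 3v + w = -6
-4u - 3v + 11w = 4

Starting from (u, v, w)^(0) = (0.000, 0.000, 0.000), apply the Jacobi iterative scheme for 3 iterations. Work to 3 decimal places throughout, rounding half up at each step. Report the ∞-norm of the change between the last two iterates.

0.335

Iteration 1:
  u = (-2 - (1)·0.000 - (3)·0.000) / (6) = -0.333
  v = (-6 - (1)·0.000 - (1)·0.000) / (3) = -2.000
  w = (4 - (-4)·0.000 - (-3)·0.000) / (11) = 0.364
Iteration 2:
  u = (-2 - (1)·-2.000 - (3)·0.364) / (6) = -0.182
  v = (-6 - (1)·-0.333 - (1)·0.364) / (3) = -2.010
  w = (4 - (-4)·-0.333 - (-3)·-2.000) / (11) = -0.303
Iteration 3:
  u = (-2 - (1)·-2.010 - (3)·-0.303) / (6) = 0.153
  v = (-6 - (1)·-0.182 - (1)·-0.303) / (3) = -1.838
  w = (4 - (-4)·-0.182 - (-3)·-2.010) / (11) = -0.251
Change: (0.335, 0.172, 0.052) → max |·| = 0.335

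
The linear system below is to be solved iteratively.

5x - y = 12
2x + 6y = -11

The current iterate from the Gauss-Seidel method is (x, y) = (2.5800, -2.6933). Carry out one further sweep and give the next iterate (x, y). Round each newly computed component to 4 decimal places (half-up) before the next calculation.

One sweep:
  x = (12 - (-1)·-2.6933) / (5) = 1.8613
  y = (-11 - (2)·1.8613) / (6) = -2.4538

(1.8613, -2.4538)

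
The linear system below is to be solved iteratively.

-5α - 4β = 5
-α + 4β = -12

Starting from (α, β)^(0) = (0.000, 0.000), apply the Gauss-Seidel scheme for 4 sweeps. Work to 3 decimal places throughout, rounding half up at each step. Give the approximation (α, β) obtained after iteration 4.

(1.184, -2.704)

Iteration 1:
  α = (5 - (-4)·0.000) / (-5) = -1.000
  β = (-12 - (-1)·-1.000) / (4) = -3.250
Iteration 2:
  α = (5 - (-4)·-3.250) / (-5) = 1.600
  β = (-12 - (-1)·1.600) / (4) = -2.600
Iteration 3:
  α = (5 - (-4)·-2.600) / (-5) = 1.080
  β = (-12 - (-1)·1.080) / (4) = -2.730
Iteration 4:
  α = (5 - (-4)·-2.730) / (-5) = 1.184
  β = (-12 - (-1)·1.184) / (4) = -2.704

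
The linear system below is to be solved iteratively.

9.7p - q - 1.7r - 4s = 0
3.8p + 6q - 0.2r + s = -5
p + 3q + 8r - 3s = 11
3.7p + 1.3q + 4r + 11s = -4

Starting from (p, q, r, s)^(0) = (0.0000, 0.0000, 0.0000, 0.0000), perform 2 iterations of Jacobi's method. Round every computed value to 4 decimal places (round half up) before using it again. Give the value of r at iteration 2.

Iteration 1:
  p = (0 - (-1)·0.0000 - (-1.7)·0.0000 - (-4)·0.0000) / (9.7) = 0.0000
  q = (-5 - (3.8)·0.0000 - (-0.2)·0.0000 - (1)·0.0000) / (6) = -0.8333
  r = (11 - (1)·0.0000 - (3)·0.0000 - (-3)·0.0000) / (8) = 1.3750
  s = (-4 - (3.7)·0.0000 - (1.3)·0.0000 - (4)·0.0000) / (11) = -0.3636
Iteration 2:
  p = (0 - (-1)·-0.8333 - (-1.7)·1.3750 - (-4)·-0.3636) / (9.7) = 0.0051
  q = (-5 - (3.8)·0.0000 - (-0.2)·1.3750 - (1)·-0.3636) / (6) = -0.7269
  r = (11 - (1)·0.0000 - (3)·-0.8333 - (-3)·-0.3636) / (8) = 1.5511
  s = (-4 - (3.7)·0.0000 - (1.3)·-0.8333 - (4)·1.3750) / (11) = -0.7652

1.5511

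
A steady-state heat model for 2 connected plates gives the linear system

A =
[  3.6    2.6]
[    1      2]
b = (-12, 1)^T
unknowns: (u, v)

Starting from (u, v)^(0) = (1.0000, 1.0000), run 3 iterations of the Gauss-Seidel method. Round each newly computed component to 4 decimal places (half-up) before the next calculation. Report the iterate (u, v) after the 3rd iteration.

Iteration 1:
  u = (-12 - (2.6)·1.0000) / (3.6) = -4.0556
  v = (1 - (1)·-4.0556) / (2) = 2.5278
Iteration 2:
  u = (-12 - (2.6)·2.5278) / (3.6) = -5.1590
  v = (1 - (1)·-5.1590) / (2) = 3.0795
Iteration 3:
  u = (-12 - (2.6)·3.0795) / (3.6) = -5.5574
  v = (1 - (1)·-5.5574) / (2) = 3.2787

(-5.5574, 3.2787)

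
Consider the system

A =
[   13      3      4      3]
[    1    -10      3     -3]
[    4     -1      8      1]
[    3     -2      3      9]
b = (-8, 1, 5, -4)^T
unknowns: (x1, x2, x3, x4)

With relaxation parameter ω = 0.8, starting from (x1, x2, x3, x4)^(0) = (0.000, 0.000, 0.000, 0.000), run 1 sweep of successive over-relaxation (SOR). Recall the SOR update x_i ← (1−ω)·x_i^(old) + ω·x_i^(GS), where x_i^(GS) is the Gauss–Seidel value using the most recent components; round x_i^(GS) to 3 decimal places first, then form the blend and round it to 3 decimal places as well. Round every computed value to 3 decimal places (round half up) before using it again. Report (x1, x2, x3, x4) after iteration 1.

(-0.492, -0.119, 0.685, -0.428)

Iteration 1:
  x1: GS value = (-8 - (3)·0.000 - (4)·0.000 - (3)·0.000) / (13) = -0.615;  x1 ← (1−ω)·0.000 + ω·-0.615 = -0.492
  x2: GS value = (1 - (1)·-0.492 - (3)·0.000 - (-3)·0.000) / (-10) = -0.149;  x2 ← (1−ω)·0.000 + ω·-0.149 = -0.119
  x3: GS value = (5 - (4)·-0.492 - (-1)·-0.119 - (1)·0.000) / (8) = 0.856;  x3 ← (1−ω)·0.000 + ω·0.856 = 0.685
  x4: GS value = (-4 - (3)·-0.492 - (-2)·-0.119 - (3)·0.685) / (9) = -0.535;  x4 ← (1−ω)·0.000 + ω·-0.535 = -0.428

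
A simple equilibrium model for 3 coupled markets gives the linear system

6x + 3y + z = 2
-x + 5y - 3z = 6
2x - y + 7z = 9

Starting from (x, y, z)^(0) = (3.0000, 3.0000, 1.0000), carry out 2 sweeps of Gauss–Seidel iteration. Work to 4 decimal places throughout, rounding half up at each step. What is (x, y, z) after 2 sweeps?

(-0.7476, 2.1819, 1.8110)

Iteration 1:
  x = (2 - (3)·3.0000 - (1)·1.0000) / (6) = -1.3333
  y = (6 - (-1)·-1.3333 - (-3)·1.0000) / (5) = 1.5333
  z = (9 - (2)·-1.3333 - (-1)·1.5333) / (7) = 1.8857
Iteration 2:
  x = (2 - (3)·1.5333 - (1)·1.8857) / (6) = -0.7476
  y = (6 - (-1)·-0.7476 - (-3)·1.8857) / (5) = 2.1819
  z = (9 - (2)·-0.7476 - (-1)·2.1819) / (7) = 1.8110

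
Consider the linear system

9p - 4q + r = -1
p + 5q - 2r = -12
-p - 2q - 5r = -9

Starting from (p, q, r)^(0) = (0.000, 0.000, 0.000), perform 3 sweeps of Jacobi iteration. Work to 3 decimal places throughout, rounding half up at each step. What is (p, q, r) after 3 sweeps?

(-1.157, -1.012, 2.739)

Iteration 1:
  p = (-1 - (-4)·0.000 - (1)·0.000) / (9) = -0.111
  q = (-12 - (1)·0.000 - (-2)·0.000) / (5) = -2.400
  r = (-9 - (-1)·0.000 - (-2)·0.000) / (-5) = 1.800
Iteration 2:
  p = (-1 - (-4)·-2.400 - (1)·1.800) / (9) = -1.378
  q = (-12 - (1)·-0.111 - (-2)·1.800) / (5) = -1.658
  r = (-9 - (-1)·-0.111 - (-2)·-2.400) / (-5) = 2.782
Iteration 3:
  p = (-1 - (-4)·-1.658 - (1)·2.782) / (9) = -1.157
  q = (-12 - (1)·-1.378 - (-2)·2.782) / (5) = -1.012
  r = (-9 - (-1)·-1.378 - (-2)·-1.658) / (-5) = 2.739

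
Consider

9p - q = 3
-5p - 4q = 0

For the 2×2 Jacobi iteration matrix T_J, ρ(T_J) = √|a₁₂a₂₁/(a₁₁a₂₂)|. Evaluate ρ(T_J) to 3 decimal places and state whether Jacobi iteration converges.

0.373

a₁₂a₂₁/(a₁₁a₂₂) = (-1)·(-5) / ((9)·(-4)) = -0.138889
ρ = √|-0.138889| = √0.138889 = 0.373
ρ < 1, so Jacobi converges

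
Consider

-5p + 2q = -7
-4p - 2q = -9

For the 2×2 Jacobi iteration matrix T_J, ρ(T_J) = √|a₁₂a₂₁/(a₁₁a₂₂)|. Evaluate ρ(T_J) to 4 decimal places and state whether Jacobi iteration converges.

a₁₂a₂₁/(a₁₁a₂₂) = (2)·(-4) / ((-5)·(-2)) = -0.800000
ρ = √|-0.800000| = √0.800000 = 0.8944
ρ < 1, so Jacobi converges

0.8944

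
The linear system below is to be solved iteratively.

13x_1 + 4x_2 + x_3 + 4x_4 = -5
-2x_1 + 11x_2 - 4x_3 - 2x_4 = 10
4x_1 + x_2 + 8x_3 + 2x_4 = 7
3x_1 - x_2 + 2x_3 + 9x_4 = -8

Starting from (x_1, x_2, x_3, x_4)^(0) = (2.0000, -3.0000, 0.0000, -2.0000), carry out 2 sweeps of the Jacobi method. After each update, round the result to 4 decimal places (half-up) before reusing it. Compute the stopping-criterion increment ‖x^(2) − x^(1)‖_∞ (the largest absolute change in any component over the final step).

1.2946

Iteration 1:
  x_1 = (-5 - (4)·-3.0000 - (1)·0.0000 - (4)·-2.0000) / (13) = 1.1538
  x_2 = (10 - (-2)·2.0000 - (-4)·0.0000 - (-2)·-2.0000) / (11) = 0.9091
  x_3 = (7 - (4)·2.0000 - (1)·-3.0000 - (2)·-2.0000) / (8) = 0.7500
  x_4 = (-8 - (3)·2.0000 - (-1)·-3.0000 - (2)·0.0000) / (9) = -1.8889
Iteration 2:
  x_1 = (-5 - (4)·0.9091 - (1)·0.7500 - (4)·-1.8889) / (13) = -0.1408
  x_2 = (10 - (-2)·1.1538 - (-4)·0.7500 - (-2)·-1.8889) / (11) = 1.0482
  x_3 = (7 - (4)·1.1538 - (1)·0.9091 - (2)·-1.8889) / (8) = 0.6567
  x_4 = (-8 - (3)·1.1538 - (-1)·0.9091 - (2)·0.7500) / (9) = -1.3391
Change: (-1.2946, 0.1391, -0.0933, 0.5498) → max |·| = 1.2946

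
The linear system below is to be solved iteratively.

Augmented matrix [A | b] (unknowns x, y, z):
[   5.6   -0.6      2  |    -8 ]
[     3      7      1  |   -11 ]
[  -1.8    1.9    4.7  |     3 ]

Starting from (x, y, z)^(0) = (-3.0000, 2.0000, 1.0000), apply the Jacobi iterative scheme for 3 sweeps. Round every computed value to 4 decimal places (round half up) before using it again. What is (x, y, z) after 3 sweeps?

(-1.5795, -1.1714, 0.5408)

Iteration 1:
  x = (-8 - (-0.6)·2.0000 - (2)·1.0000) / (5.6) = -1.5714
  y = (-11 - (3)·-3.0000 - (1)·1.0000) / (7) = -0.4286
  z = (3 - (-1.8)·-3.0000 - (1.9)·2.0000) / (4.7) = -1.3191
Iteration 2:
  x = (-8 - (-0.6)·-0.4286 - (2)·-1.3191) / (5.6) = -1.0034
  y = (-11 - (3)·-1.5714 - (1)·-1.3191) / (7) = -0.7095
  z = (3 - (-1.8)·-1.5714 - (1.9)·-0.4286) / (4.7) = 0.2097
Iteration 3:
  x = (-8 - (-0.6)·-0.7095 - (2)·0.2097) / (5.6) = -1.5795
  y = (-11 - (3)·-1.0034 - (1)·0.2097) / (7) = -1.1714
  z = (3 - (-1.8)·-1.0034 - (1.9)·-0.7095) / (4.7) = 0.5408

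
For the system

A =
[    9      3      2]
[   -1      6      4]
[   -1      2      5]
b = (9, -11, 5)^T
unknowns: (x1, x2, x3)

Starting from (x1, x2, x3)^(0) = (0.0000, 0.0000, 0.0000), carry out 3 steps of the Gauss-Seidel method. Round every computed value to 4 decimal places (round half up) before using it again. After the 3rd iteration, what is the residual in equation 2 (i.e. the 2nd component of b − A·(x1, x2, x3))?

Iteration 1:
  x1 = (9 - (3)·0.0000 - (2)·0.0000) / (9) = 1.0000
  x2 = (-11 - (-1)·1.0000 - (4)·0.0000) / (6) = -1.6667
  x3 = (5 - (-1)·1.0000 - (2)·-1.6667) / (5) = 1.8667
Iteration 2:
  x1 = (9 - (3)·-1.6667 - (2)·1.8667) / (9) = 1.1407
  x2 = (-11 - (-1)·1.1407 - (4)·1.8667) / (6) = -2.8877
  x3 = (5 - (-1)·1.1407 - (2)·-2.8877) / (5) = 2.3832
Iteration 3:
  x1 = (9 - (3)·-2.8877 - (2)·2.3832) / (9) = 1.4330
  x2 = (-11 - (-1)·1.4330 - (4)·2.3832) / (6) = -3.1833
  x3 = (5 - (-1)·1.4330 - (2)·-3.1833) / (5) = 2.5599
Residual b − A·x = (0.5331, -0.7068, 0.0001)

-0.7068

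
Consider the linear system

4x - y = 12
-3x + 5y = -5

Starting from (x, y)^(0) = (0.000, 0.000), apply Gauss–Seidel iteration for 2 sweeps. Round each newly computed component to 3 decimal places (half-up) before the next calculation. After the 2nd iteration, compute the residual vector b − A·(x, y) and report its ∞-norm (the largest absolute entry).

0.120

Iteration 1:
  x = (12 - (-1)·0.000) / (4) = 3.000
  y = (-5 - (-3)·3.000) / (5) = 0.800
Iteration 2:
  x = (12 - (-1)·0.800) / (4) = 3.200
  y = (-5 - (-3)·3.200) / (5) = 0.920
Residual b − A·x = (0.120, 0.000); ∞-norm = 0.120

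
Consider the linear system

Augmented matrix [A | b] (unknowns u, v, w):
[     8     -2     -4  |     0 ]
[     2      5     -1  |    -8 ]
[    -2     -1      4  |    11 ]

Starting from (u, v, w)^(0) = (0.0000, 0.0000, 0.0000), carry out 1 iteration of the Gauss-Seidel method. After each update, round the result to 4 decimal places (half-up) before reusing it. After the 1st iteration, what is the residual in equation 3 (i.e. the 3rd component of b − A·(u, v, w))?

0.0000

Iteration 1:
  u = (0 - (-2)·0.0000 - (-4)·0.0000) / (8) = 0.0000
  v = (-8 - (2)·0.0000 - (-1)·0.0000) / (5) = -1.6000
  w = (11 - (-2)·0.0000 - (-1)·-1.6000) / (4) = 2.3500
Residual b − A·x = (6.2000, 2.3500, 0.0000)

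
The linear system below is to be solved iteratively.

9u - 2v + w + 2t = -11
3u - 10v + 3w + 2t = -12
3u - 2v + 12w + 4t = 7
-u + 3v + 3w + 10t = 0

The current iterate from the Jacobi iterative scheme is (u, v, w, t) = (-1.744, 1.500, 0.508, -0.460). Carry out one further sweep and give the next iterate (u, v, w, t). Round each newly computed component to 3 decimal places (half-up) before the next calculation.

One sweep:
  u = (-11 - (-2)·1.500 - (1)·0.508 - (2)·-0.460) / (9) = -0.843
  v = (-12 - (3)·-1.744 - (3)·0.508 - (2)·-0.460) / (-10) = 0.737
  w = (7 - (3)·-1.744 - (-2)·1.500 - (4)·-0.460) / (12) = 1.423
  t = (0 - (-1)·-1.744 - (3)·1.500 - (3)·0.508) / (10) = -0.777

(-0.843, 0.737, 1.423, -0.777)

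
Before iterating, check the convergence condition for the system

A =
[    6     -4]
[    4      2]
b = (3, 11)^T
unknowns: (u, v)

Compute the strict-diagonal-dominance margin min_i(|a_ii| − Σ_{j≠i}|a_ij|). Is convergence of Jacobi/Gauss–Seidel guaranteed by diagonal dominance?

row 1: |6| − (4) = 2
row 2: |2| − (4) = -2
minimum over rows = -2 → not strictly diagonally dominant

-2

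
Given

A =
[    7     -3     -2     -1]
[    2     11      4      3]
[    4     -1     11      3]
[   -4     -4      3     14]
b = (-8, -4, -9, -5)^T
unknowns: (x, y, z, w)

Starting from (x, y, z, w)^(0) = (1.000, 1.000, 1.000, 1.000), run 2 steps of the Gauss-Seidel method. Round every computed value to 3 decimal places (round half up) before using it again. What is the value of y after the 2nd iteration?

0.507

Iteration 1:
  x = (-8 - (-3)·1.000 - (-2)·1.000 - (-1)·1.000) / (7) = -0.286
  y = (-4 - (2)·-0.286 - (4)·1.000 - (3)·1.000) / (11) = -0.948
  z = (-9 - (4)·-0.286 - (-1)·-0.948 - (3)·1.000) / (11) = -1.073
  w = (-5 - (-4)·-0.286 - (-4)·-0.948 - (3)·-1.073) / (14) = -0.480
Iteration 2:
  x = (-8 - (-3)·-0.948 - (-2)·-1.073 - (-1)·-0.480) / (7) = -1.924
  y = (-4 - (2)·-1.924 - (4)·-1.073 - (3)·-0.480) / (11) = 0.507
  z = (-9 - (4)·-1.924 - (-1)·0.507 - (3)·-0.480) / (11) = 0.058
  w = (-5 - (-4)·-1.924 - (-4)·0.507 - (3)·0.058) / (14) = -0.774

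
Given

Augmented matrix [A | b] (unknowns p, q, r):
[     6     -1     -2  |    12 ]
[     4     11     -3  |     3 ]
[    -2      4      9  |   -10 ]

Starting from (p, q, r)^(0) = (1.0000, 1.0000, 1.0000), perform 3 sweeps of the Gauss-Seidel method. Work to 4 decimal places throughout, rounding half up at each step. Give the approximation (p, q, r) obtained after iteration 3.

(1.7544, -0.4990, -0.4995)

Iteration 1:
  p = (12 - (-1)·1.0000 - (-2)·1.0000) / (6) = 2.5000
  q = (3 - (4)·2.5000 - (-3)·1.0000) / (11) = -0.3636
  r = (-10 - (-2)·2.5000 - (4)·-0.3636) / (9) = -0.3940
Iteration 2:
  p = (12 - (-1)·-0.3636 - (-2)·-0.3940) / (6) = 1.8081
  q = (3 - (4)·1.8081 - (-3)·-0.3940) / (11) = -0.4922
  r = (-10 - (-2)·1.8081 - (4)·-0.4922) / (9) = -0.4906
Iteration 3:
  p = (12 - (-1)·-0.4922 - (-2)·-0.4906) / (6) = 1.7544
  q = (3 - (4)·1.7544 - (-3)·-0.4906) / (11) = -0.4990
  r = (-10 - (-2)·1.7544 - (4)·-0.4990) / (9) = -0.4995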